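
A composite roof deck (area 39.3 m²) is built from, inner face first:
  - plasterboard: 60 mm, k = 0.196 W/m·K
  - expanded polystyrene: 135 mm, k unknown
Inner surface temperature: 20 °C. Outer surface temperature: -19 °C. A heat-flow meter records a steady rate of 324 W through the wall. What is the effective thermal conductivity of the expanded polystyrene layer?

k ≈ 0.0305 W/(m·K)

Series thermal resistances:
R_plasterboard = L/(kA) = 0.06/(0.196×39.3) = 0.007789 K/W
Sum of known resistances R_other = 0.007789 K/W
Total R = ΔT/Q = 39/324 = 0.1204 K/W
R_expanded polystyrene = R_total − R_other = 0.1126 K/W
k = L/(R·A) = 0.135/(0.1126×39.3)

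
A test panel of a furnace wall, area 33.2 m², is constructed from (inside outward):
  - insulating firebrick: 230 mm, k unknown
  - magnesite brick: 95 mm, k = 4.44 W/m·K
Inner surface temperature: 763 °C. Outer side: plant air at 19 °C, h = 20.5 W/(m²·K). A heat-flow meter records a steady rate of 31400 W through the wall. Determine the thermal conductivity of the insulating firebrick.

k ≈ 0.321 W/(m·K)

Model the wall as resistances in series:
R_magnesite brick = L/(kA) = 0.095/(4.44×33.2) = 6.445×10^-4 K/W
R_outer film = 1/(h_o·A) = 1/(20.5×33.2) = 0.001469 K/W
Sum of known resistances R_other = 0.002114 K/W
Total R = ΔT/Q = 744/31400 = 0.02369 K/W
R_insulating firebrick = R_total − R_other = 0.02158 K/W
k = L/(R·A) = 0.23/(0.02158×33.2)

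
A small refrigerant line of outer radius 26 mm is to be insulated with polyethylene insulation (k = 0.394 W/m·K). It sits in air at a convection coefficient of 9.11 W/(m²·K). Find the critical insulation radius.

For a cylinder r_cr = k/h = 0.394/9.11
r_cr = 43.2 mm; since the bare radius (26 mm) is below r_cr, adding a thin layer of insulation will *increase* heat loss.

r_cr ≈ 43.2 mm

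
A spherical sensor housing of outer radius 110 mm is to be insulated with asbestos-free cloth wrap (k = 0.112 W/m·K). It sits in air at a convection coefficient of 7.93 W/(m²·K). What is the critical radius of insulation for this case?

For a sphere r_cr = 2k/h = 2×0.112/7.93
r_cr = 28.2 mm; since the bare radius (110 mm) is above r_cr, any added insulation will reduce heat loss.

r_cr ≈ 28.2 mm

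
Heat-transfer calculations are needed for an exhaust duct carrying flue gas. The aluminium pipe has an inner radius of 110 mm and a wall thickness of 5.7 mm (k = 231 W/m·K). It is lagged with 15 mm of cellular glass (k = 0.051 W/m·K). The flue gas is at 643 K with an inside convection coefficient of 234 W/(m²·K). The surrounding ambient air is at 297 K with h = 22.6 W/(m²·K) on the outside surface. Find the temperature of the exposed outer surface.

T ≈ 339 K

For a radial system each layer contributes R = ln(r_out/r_in)/(2πkL); films add R = 1/(hA).
R_inner film = 1/(h_i·2πr₁L) = 1/(234×2π×0.11×1) = 0.006183 K/W
R_aluminium pipe wall = ln(115.7/110)/(2π×231×1) = 3.481×10^-5 K/W
R_cellular glass = ln(130.7/115.7)/(2π×0.051×1) = 0.3804 K/W
R_outer film = 1/(h_o·2πr_oL) = 1/(22.6×2π×0.1307×1) = 0.05388 K/W
R_total = 0.4405 K/W
Q = ΔT/R_total = 346/0.4405
Q = 785 W/m
T_interface = T_inner − Q·ΣR(inner→interface) = 643 − 785×0.3866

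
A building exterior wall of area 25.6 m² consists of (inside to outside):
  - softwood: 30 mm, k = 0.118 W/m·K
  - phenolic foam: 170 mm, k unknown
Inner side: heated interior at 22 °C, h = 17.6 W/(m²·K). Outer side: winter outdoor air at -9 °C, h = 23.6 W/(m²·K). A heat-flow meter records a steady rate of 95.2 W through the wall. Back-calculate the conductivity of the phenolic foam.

Using the resistance-network approach (series):
R_inner film = 1/(h_i·A) = 1/(17.6×25.6) = 0.002219 K/W
R_softwood = L/(kA) = 0.03/(0.118×25.6) = 0.009931 K/W
R_outer film = 1/(h_o·A) = 1/(23.6×25.6) = 0.001655 K/W
Sum of known resistances R_other = 0.01381 K/W
Total R = ΔT/Q = 31/95.2 = 0.3256 K/W
R_phenolic foam = R_total − R_other = 0.3118 K/W
k = L/(R·A) = 0.17/(0.3118×25.6)

k ≈ 0.0213 W/(m·K)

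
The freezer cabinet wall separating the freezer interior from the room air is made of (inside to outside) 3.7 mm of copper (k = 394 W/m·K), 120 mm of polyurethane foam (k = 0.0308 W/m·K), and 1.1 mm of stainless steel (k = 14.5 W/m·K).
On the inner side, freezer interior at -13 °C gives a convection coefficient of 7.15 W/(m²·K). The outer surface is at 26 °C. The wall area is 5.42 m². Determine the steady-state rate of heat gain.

Q ≈ 52.4 W

Treating each layer as a thermal resistance in series:
R_inner film = 1/(h_i·A) = 1/(7.15×5.42) = 0.0258 K/W
R_copper = L/(kA) = 0.0037/(394×5.42) = 1.733×10^-6 K/W
R_polyurethane foam = L/(kA) = 0.12/(0.0308×5.42) = 0.7188 K/W
R_stainless steel = L/(kA) = 0.0011/(14.5×5.42) = 1.4×10^-5 K/W
R_total = 0.7447 K/W
Q = ΔT / R_total = 39 / 0.7447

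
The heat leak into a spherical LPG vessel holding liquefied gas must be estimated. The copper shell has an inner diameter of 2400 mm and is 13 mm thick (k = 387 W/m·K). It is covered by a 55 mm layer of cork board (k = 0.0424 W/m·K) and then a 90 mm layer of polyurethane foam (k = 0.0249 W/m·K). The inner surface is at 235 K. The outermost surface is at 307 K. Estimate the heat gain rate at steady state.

Spherical conduction: R = (1/r_in − 1/r_out)/(4πk) per layer; series-sum.
R_copper shell = (1/1.2 − 1/1.213)/(4π×387) = 1.836×10^-6 K/W
R_cork board = (1/1.213 − 1/1.268)/(4π×0.0424) = 0.06711 K/W
R_polyurethane foam = (1/1.268 − 1/1.358)/(4π×0.0249) = 0.167 K/W
R_total = 0.2342 K/W
Q = ΔT/R_total = 72/0.2342

Q ≈ 307 W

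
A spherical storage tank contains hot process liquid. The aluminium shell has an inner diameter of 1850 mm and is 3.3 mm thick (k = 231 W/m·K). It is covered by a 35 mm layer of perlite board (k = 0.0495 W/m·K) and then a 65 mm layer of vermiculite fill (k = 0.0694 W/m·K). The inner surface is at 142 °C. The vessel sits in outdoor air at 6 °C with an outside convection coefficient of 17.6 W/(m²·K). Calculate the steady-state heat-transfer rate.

Q ≈ 955 W

Spherical conduction: R = (1/r_in − 1/r_out)/(4πk) per layer; series-sum.
R_aluminium shell = (1/0.925 − 1/0.9283)/(4π×231) = 1.324×10^-6 K/W
R_perlite board = (1/0.9283 − 1/0.9633)/(4π×0.0495) = 0.06292 K/W
R_vermiculite fill = (1/0.9633 − 1/1.0283)/(4π×0.0694) = 0.07524 K/W
R_outer film = 1/(h·4πr_o²) = 1/(17.6×4π×1.0283²) = 0.004276 K/W
R_total = 0.1424 K/W
Q = ΔT/R_total = 136/0.1424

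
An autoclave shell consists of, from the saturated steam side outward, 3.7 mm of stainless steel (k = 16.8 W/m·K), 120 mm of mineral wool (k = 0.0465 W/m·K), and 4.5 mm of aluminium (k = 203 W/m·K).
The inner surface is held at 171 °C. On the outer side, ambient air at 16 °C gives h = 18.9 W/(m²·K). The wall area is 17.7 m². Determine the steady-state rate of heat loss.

Thermal resistances in series:
R_stainless steel = L/(kA) = 0.0037/(16.8×17.7) = 1.244×10^-5 K/W
R_mineral wool = L/(kA) = 0.12/(0.0465×17.7) = 0.1458 K/W
R_aluminium = L/(kA) = 0.0045/(203×17.7) = 1.252×10^-6 K/W
R_outer film = 1/(h_o·A) = 1/(18.9×17.7) = 0.002989 K/W
R_total = 0.1488 K/W
Q = ΔT / R_total = 155 / 0.1488

Q ≈ 1040 W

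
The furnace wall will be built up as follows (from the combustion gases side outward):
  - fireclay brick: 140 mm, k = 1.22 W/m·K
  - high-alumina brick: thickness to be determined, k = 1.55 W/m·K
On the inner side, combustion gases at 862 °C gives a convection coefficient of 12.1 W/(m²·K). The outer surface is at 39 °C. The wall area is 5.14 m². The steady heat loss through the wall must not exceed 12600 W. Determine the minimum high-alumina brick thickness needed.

L ≈ 214 mm

Using the resistance-network approach (series):
R_inner film = 1/(h_i·A) = 1/(12.1×5.14) = 0.01608 K/W
R_fireclay brick = L/(kA) = 0.14/(1.22×5.14) = 0.02233 K/W
Sum of the known resistances R_other = 0.0384 K/W
Required total resistance R_tot = ΔT/Q_allow = 823/12600 = 0.06532 K/W
R_high-alumina brick = R_tot − R_other = 0.02691 K/W
L = R·k·A = 0.02691×1.55×5.14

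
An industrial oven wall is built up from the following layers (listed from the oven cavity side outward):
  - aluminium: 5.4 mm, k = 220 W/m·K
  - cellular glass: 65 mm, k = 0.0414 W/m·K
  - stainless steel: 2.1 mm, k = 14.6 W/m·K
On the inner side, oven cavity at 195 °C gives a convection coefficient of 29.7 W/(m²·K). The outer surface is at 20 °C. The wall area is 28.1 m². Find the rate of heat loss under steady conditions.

Q ≈ 3070 W

Using the resistance-network approach (series):
R_inner film = 1/(h_i·A) = 1/(29.7×28.1) = 0.001198 K/W
R_aluminium = L/(kA) = 0.0054/(220×28.1) = 8.735×10^-7 K/W
R_cellular glass = L/(kA) = 0.065/(0.0414×28.1) = 0.05587 K/W
R_stainless steel = L/(kA) = 0.0021/(14.6×28.1) = 5.119×10^-6 K/W
R_total = 0.05708 K/W
Q = ΔT / R_total = 175 / 0.05708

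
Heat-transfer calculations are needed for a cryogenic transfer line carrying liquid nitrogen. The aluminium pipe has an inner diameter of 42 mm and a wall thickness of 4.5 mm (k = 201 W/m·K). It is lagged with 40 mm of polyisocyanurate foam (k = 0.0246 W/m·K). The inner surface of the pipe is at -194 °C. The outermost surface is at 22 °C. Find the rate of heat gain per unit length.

q′ ≈ 35.4 W/m

Radial resistances (cylindrical: R_cond = ln(r_o/r_i)/(2πkL), R_conv = 1/(h·2πrL)):
R_aluminium pipe wall = ln(25.5/21)/(2π×201×1) = 1.537×10^-4 K/W
R_polyisocyanurate foam = ln(65.5/25.5)/(2π×0.0246×1) = 6.103 K/W
R_total = 6.103 K/W
Q = ΔT/R_total = 216/6.103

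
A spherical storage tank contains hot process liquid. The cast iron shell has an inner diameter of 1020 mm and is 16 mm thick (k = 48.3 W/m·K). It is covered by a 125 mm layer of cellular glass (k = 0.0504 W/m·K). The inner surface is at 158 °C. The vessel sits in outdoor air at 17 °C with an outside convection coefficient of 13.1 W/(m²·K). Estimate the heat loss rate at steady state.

Radial (spherical) resistances in series:
R_cast iron shell = (1/0.51 − 1/0.526)/(4π×48.3) = 9.827×10^-5 K/W
R_cellular glass = (1/0.526 − 1/0.651)/(4π×0.0504) = 0.5764 K/W
R_outer film = 1/(h·4πr_o²) = 1/(13.1×4π×0.651²) = 0.01433 K/W
R_total = 0.5908 K/W
Q = ΔT/R_total = 141/0.5908

Q ≈ 239 W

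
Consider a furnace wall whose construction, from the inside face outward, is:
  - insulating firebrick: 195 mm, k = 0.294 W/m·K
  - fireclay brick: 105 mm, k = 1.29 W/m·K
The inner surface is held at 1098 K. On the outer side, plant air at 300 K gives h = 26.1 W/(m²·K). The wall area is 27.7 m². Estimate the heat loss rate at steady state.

Q ≈ 28200 W

Using the resistance-network approach (series):
R_insulating firebrick = L/(kA) = 0.195/(0.294×27.7) = 0.02394 K/W
R_fireclay brick = L/(kA) = 0.105/(1.29×27.7) = 0.002938 K/W
R_outer film = 1/(h_o·A) = 1/(26.1×27.7) = 0.001383 K/W
R_total = 0.02827 K/W
Q = ΔT / R_total = 798 / 0.02827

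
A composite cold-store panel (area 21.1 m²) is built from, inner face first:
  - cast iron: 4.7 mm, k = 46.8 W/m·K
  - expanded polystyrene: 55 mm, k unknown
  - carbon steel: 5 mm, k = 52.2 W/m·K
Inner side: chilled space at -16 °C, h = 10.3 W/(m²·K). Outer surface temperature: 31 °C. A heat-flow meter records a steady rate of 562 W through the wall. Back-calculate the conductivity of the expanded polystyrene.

k ≈ 0.033 W/(m·K)

Model the wall as resistances in series:
R_inner film = 1/(h_i·A) = 1/(10.3×21.1) = 0.004601 K/W
R_cast iron = L/(kA) = 0.0047/(46.8×21.1) = 4.76×10^-6 K/W
R_carbon steel = L/(kA) = 0.005/(52.2×21.1) = 4.54×10^-6 K/W
Sum of known resistances R_other = 0.004611 K/W
Total R = ΔT/Q = 47/562 = 0.08363 K/W
R_expanded polystyrene = R_total − R_other = 0.07902 K/W
k = L/(R·A) = 0.055/(0.07902×21.1)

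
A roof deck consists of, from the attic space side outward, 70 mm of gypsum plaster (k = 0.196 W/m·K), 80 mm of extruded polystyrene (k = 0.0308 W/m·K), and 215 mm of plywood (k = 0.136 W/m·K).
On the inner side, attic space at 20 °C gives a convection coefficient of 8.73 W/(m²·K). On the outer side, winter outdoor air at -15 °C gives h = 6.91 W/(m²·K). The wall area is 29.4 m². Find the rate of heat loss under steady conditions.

Thermal resistances in series:
R_inner film = 1/(h_i·A) = 1/(8.73×29.4) = 0.003896 K/W
R_gypsum plaster = L/(kA) = 0.07/(0.196×29.4) = 0.01215 K/W
R_extruded polystyrene = L/(kA) = 0.08/(0.0308×29.4) = 0.08835 K/W
R_plywood = L/(kA) = 0.215/(0.136×29.4) = 0.05377 K/W
R_outer film = 1/(h_o·A) = 1/(6.91×29.4) = 0.004922 K/W
R_total = 0.1631 K/W
Q = ΔT / R_total = 35 / 0.1631

Q ≈ 215 W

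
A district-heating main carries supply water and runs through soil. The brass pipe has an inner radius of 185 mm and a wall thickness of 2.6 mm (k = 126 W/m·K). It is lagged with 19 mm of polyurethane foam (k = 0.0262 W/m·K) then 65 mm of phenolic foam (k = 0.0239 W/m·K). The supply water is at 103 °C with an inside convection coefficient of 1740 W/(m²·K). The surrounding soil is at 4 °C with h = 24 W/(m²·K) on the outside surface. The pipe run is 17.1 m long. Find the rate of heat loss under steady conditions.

Q ≈ 696 W

Cylindrical conduction, so R = ln(r₂/r₁)/(2πkL) per layer, in series:
R_inner film = 1/(h_i·2πr₁L) = 1/(1740×2π×0.185×17.1) = 2.891×10^-5 K/W
R_brass pipe wall = ln(187.6/185)/(2π×126×17.1) = 1.031×10^-6 K/W
R_polyurethane foam = ln(206.6/187.6)/(2π×0.0262×17.1) = 0.03427 K/W
R_phenolic foam = ln(271.6/206.6)/(2π×0.0239×17.1) = 0.1065 K/W
R_outer film = 1/(h_o·2πr_oL) = 1/(24×2π×0.2716×17.1) = 0.001428 K/W
R_total = 0.1423 K/W
Q = ΔT/R_total = 99/0.1423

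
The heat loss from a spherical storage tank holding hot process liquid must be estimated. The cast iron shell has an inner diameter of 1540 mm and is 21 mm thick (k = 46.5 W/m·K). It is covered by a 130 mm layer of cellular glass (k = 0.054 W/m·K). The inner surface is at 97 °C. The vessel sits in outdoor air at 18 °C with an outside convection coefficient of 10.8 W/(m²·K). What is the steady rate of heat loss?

Each spherical layer contributes R = (1/r_i − 1/r_o)/(4πk):
R_cast iron shell = (1/0.77 − 1/0.791)/(4π×46.5) = 5.901×10^-5 K/W
R_cellular glass = (1/0.791 − 1/0.921)/(4π×0.054) = 0.263 K/W
R_outer film = 1/(h·4πr_o²) = 1/(10.8×4π×0.921²) = 0.008687 K/W
R_total = 0.2717 K/W
Q = ΔT/R_total = 79/0.2717

Q ≈ 291 W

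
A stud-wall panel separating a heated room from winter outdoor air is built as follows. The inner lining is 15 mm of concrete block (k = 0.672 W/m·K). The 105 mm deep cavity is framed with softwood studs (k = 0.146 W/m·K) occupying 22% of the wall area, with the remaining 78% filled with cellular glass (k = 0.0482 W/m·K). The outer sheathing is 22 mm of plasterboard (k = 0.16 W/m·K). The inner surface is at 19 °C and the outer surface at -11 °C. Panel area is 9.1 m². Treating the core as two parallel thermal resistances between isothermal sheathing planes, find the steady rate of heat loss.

Q ≈ 164 W

Sheathing layers in series; stud and cavity paths in parallel between them.
R_inner = 0.015/(0.672×9.1) = 0.002453 K/W
R_stud  = 0.105/(0.146×0.22×9.1) = 0.3592 K/W
R_cav   = 0.105/(0.0482×0.78×9.1) = 0.3069 K/W
1/R_core = 1/R_stud + 1/R_cav → R_core = 0.1655 K/W
R_outer = 0.022/(0.16×9.1) = 0.01511 K/W
R_total = 0.1831 K/W
Q = ΔT/R_total = 30/0.1831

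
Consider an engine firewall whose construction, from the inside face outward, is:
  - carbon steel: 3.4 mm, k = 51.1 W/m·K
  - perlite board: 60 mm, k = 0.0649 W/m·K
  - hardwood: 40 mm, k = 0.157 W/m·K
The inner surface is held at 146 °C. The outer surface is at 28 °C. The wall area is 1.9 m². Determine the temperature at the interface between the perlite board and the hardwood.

T ≈ 53.5 °C

Treating each layer as a thermal resistance in series:
R_carbon steel = L/(kA) = 0.0034/(51.1×1.9) = 3.502×10^-5 K/W
R_perlite board = L/(kA) = 0.06/(0.0649×1.9) = 0.4866 K/W
R_hardwood = L/(kA) = 0.04/(0.157×1.9) = 0.1341 K/W
R_total = 0.6207 K/W;  Q = ΔT/R_total = 118/0.6207 = 190.1 W
T_interface = T_inner − Q·ΣR(inner→interface) = 146 − 190×0.4866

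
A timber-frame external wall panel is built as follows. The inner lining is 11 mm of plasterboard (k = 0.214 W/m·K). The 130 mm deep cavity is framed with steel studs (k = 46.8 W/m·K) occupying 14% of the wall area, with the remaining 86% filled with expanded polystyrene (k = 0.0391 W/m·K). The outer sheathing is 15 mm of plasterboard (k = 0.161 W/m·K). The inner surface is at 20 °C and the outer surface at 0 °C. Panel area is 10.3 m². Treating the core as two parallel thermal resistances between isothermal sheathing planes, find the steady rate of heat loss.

Q ≈ 1250 W

Sheathing layers in series; stud and cavity paths in parallel between them.
R_inner = 0.011/(0.214×10.3) = 0.00499 K/W
R_stud  = 0.13/(46.8×0.14×10.3) = 0.001926 K/W
R_cav   = 0.13/(0.0391×0.86×10.3) = 0.3753 K/W
1/R_core = 1/R_stud + 1/R_cav → R_core = 0.001917 K/W
R_outer = 0.015/(0.161×10.3) = 0.009045 K/W
R_total = 0.01595 K/W
Q = ΔT/R_total = 20/0.01595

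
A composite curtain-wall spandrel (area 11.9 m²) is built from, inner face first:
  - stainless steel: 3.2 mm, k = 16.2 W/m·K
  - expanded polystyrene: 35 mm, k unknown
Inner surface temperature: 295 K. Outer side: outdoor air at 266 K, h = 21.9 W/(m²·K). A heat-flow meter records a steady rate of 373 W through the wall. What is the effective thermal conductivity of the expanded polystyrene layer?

k ≈ 0.0398 W/(m·K)

Thermal resistances in series:
R_stainless steel = L/(kA) = 0.0032/(16.2×11.9) = 1.66×10^-5 K/W
R_outer film = 1/(h_o·A) = 1/(21.9×11.9) = 0.003837 K/W
Sum of known resistances R_other = 0.003854 K/W
Total R = ΔT/Q = 29/373 = 0.07775 K/W
R_expanded polystyrene = R_total − R_other = 0.07389 K/W
k = L/(R·A) = 0.035/(0.07389×11.9)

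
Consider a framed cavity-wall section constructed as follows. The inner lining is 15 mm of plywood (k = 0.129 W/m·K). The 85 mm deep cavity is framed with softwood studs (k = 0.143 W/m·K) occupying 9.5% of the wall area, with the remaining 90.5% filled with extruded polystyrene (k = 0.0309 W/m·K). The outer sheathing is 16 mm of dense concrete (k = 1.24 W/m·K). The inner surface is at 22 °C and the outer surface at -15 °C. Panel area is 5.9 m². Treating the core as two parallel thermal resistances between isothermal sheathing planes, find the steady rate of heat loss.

Sheathing layers in series; stud and cavity paths in parallel between them.
R_inner = 0.015/(0.129×5.9) = 0.01971 K/W
R_stud  = 0.085/(0.143×0.095×5.9) = 1.06 K/W
R_cav   = 0.085/(0.0309×0.905×5.9) = 0.5152 K/W
1/R_core = 1/R_stud + 1/R_cav → R_core = 0.3467 K/W
R_outer = 0.016/(1.24×5.9) = 0.002187 K/W
R_total = 0.3686 K/W
Q = ΔT/R_total = 37/0.3686

Q ≈ 100 W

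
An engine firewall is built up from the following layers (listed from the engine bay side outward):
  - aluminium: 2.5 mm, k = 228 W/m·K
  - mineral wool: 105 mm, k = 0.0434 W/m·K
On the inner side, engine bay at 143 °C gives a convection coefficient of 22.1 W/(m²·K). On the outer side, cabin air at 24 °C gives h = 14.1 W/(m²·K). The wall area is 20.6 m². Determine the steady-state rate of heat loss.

Q ≈ 967 W

Thermal resistances in series:
R_inner film = 1/(h_i·A) = 1/(22.1×20.6) = 0.002197 K/W
R_aluminium = L/(kA) = 0.0025/(228×20.6) = 5.323×10^-7 K/W
R_mineral wool = L/(kA) = 0.105/(0.0434×20.6) = 0.1174 K/W
R_outer film = 1/(h_o·A) = 1/(14.1×20.6) = 0.003443 K/W
R_total = 0.1231 K/W
Q = ΔT / R_total = 119 / 0.1231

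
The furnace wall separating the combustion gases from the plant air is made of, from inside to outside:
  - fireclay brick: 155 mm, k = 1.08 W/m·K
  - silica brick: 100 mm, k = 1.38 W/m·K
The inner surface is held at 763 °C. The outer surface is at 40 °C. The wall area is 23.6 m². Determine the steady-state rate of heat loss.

Model the wall as resistances in series:
R_fireclay brick = L/(kA) = 0.155/(1.08×23.6) = 0.006081 K/W
R_silica brick = L/(kA) = 0.1/(1.38×23.6) = 0.00307 K/W
R_total = 0.009152 K/W
Q = ΔT / R_total = 723 / 0.009152

Q ≈ 79000 W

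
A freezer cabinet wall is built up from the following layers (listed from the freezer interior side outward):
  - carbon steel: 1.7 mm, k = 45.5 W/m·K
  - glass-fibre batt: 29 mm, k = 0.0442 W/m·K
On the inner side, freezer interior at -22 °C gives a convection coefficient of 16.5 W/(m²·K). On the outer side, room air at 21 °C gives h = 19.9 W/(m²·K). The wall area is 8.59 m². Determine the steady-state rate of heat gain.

Series thermal resistances:
R_inner film = 1/(h_i·A) = 1/(16.5×8.59) = 0.007055 K/W
R_carbon steel = L/(kA) = 0.0017/(45.5×8.59) = 4.35×10^-6 K/W
R_glass-fibre batt = L/(kA) = 0.029/(0.0442×8.59) = 0.07638 K/W
R_outer film = 1/(h_o·A) = 1/(19.9×8.59) = 0.00585 K/W
R_total = 0.08929 K/W
Q = ΔT / R_total = 43 / 0.08929

Q ≈ 482 W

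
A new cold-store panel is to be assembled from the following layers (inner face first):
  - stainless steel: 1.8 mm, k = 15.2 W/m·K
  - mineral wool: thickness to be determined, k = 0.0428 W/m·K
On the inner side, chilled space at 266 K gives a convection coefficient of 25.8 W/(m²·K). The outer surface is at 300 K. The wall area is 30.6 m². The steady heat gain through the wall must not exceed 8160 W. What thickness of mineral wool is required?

Series thermal resistances:
R_inner film = 1/(h_i·A) = 1/(25.8×30.6) = 0.001267 K/W
R_stainless steel = L/(kA) = 0.0018/(15.2×30.6) = 3.87×10^-6 K/W
Sum of the known resistances R_other = 0.001271 K/W
Required total resistance R_tot = ΔT/Q_allow = 34/8160 = 0.004167 K/W
R_mineral wool = R_tot − R_other = 0.002896 K/W
L = R·k·A = 0.002896×0.0428×30.6

L ≈ 3.79 mm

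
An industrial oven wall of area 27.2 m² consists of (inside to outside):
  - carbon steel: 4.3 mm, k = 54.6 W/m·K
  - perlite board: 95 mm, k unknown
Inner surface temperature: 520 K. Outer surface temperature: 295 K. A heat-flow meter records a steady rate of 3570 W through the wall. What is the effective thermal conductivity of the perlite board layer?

k ≈ 0.0554 W/(m·K)

Using the resistance-network approach (series):
R_carbon steel = L/(kA) = 0.0043/(54.6×27.2) = 2.895×10^-6 K/W
Sum of known resistances R_other = 2.895×10^-6 K/W
Total R = ΔT/Q = 225/3570 = 0.06303 K/W
R_perlite board = R_total − R_other = 0.06302 K/W
k = L/(R·A) = 0.095/(0.06302×27.2)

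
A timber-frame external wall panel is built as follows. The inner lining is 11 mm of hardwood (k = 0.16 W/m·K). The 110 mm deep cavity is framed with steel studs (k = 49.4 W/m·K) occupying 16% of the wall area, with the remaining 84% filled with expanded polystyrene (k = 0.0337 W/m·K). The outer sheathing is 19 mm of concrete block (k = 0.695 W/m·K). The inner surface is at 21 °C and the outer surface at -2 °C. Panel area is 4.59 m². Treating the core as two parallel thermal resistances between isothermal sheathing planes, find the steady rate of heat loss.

Q ≈ 960 W

Sheathing layers in series; stud and cavity paths in parallel between them.
R_inner = 0.011/(0.16×4.59) = 0.01498 K/W
R_stud  = 0.11/(49.4×0.16×4.59) = 0.003032 K/W
R_cav   = 0.11/(0.0337×0.84×4.59) = 0.8466 K/W
1/R_core = 1/R_stud + 1/R_cav → R_core = 0.003021 K/W
R_outer = 0.019/(0.695×4.59) = 0.005956 K/W
R_total = 0.02396 K/W
Q = ΔT/R_total = 23/0.02396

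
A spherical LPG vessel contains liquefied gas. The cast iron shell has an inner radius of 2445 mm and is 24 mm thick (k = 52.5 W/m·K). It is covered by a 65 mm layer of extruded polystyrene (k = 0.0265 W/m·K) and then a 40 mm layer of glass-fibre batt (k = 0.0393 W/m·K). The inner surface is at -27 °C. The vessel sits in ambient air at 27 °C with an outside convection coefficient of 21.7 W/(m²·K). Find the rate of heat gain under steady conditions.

Q ≈ 1220 W

Radial (spherical) resistances in series:
R_cast iron shell = (1/2.445 − 1/2.469)/(4π×52.5) = 6.026×10^-6 K/W
R_extruded polystyrene = (1/2.469 − 1/2.534)/(4π×0.0265) = 0.0312 K/W
R_glass-fibre batt = (1/2.534 − 1/2.574)/(4π×0.0393) = 0.01242 K/W
R_outer film = 1/(h·4πr_o²) = 1/(21.7×4π×2.574²) = 5.535×10^-4 K/W
R_total = 0.04418 K/W
Q = ΔT/R_total = 54/0.04418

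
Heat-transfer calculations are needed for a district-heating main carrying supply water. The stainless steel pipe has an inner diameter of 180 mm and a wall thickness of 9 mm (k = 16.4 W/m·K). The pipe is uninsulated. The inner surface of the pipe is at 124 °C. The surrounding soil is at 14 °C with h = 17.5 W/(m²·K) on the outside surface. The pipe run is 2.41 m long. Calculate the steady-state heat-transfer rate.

Per-layer cylindrical resistances, series-summed:
R_stainless steel pipe wall = ln(99/90)/(2π×16.4×2.41) = 3.838×10^-4 K/W
R_outer film = 1/(h_o·2πr_oL) = 1/(17.5×2π×0.099×2.41) = 0.03812 K/W
R_total = 0.0385 K/W
Q = ΔT/R_total = 110/0.0385

Q ≈ 2860 W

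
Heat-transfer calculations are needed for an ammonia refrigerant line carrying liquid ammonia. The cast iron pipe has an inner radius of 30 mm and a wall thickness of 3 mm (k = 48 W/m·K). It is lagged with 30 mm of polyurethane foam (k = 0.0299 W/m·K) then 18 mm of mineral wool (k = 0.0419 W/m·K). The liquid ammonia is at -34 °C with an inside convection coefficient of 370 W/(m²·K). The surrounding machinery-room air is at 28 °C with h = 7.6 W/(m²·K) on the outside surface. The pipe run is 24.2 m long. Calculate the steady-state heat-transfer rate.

Q ≈ 321 W

Per-layer cylindrical resistances, series-summed:
R_inner film = 1/(h_i·2πr₁L) = 1/(370×2π×0.03×24.2) = 5.925×10^-4 K/W
R_cast iron pipe wall = ln(33/30)/(2π×48×24.2) = 1.306×10^-5 K/W
R_polyurethane foam = ln(63/33)/(2π×0.0299×24.2) = 0.1422 K/W
R_mineral wool = ln(81/63)/(2π×0.0419×24.2) = 0.03945 K/W
R_outer film = 1/(h_o·2πr_oL) = 1/(7.6×2π×0.081×24.2) = 0.01068 K/W
R_total = 0.193 K/W
Q = ΔT/R_total = 62/0.193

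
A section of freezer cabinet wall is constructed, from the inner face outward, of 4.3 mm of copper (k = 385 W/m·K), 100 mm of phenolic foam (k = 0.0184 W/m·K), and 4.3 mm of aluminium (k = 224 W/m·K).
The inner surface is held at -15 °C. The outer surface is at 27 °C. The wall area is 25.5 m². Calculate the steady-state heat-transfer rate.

Q ≈ 197 W

Treating each layer as a thermal resistance in series:
R_copper = L/(kA) = 0.0043/(385×25.5) = 4.38×10^-7 K/W
R_phenolic foam = L/(kA) = 0.1/(0.0184×25.5) = 0.2131 K/W
R_aluminium = L/(kA) = 0.0043/(224×25.5) = 7.528×10^-7 K/W
R_total = 0.2131 K/W
Q = ΔT / R_total = 42 / 0.2131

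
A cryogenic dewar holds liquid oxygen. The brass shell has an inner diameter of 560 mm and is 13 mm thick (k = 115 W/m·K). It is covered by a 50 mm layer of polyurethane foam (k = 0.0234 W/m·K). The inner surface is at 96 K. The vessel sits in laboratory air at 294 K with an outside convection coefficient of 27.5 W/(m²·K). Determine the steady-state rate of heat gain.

Q ≈ 115 W

For a spherical shell R = (1/r₁ − 1/r₂)/(4πk); film R = 1/(h·4πr²). In series:
R_brass shell = (1/0.28 − 1/0.293)/(4π×115) = 1.097×10^-4 K/W
R_polyurethane foam = (1/0.293 − 1/0.343)/(4π×0.0234) = 1.692 K/W
R_outer film = 1/(h·4πr_o²) = 1/(27.5×4π×0.343²) = 0.0246 K/W
R_total = 1.717 K/W
Q = ΔT/R_total = 198/1.717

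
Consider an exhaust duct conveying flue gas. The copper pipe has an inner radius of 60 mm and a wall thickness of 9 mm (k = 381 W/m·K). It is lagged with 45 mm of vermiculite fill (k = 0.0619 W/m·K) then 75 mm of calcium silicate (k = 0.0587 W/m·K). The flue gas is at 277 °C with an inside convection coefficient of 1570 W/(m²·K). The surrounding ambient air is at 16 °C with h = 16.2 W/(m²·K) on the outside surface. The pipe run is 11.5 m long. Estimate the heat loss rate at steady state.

Per-layer cylindrical resistances, series-summed:
R_inner film = 1/(h_i·2πr₁L) = 1/(1570×2π×0.06×11.5) = 1.469×10^-4 K/W
R_copper pipe wall = ln(69/60)/(2π×381×11.5) = 5.077×10^-6 K/W
R_vermiculite fill = ln(114/69)/(2π×0.0619×11.5) = 0.1123 K/W
R_calcium silicate = ln(189/114)/(2π×0.0587×11.5) = 0.1192 K/W
R_outer film = 1/(h_o·2πr_oL) = 1/(16.2×2π×0.189×11.5) = 0.00452 K/W
R_total = 0.2361 K/W
Q = ΔT/R_total = 261/0.2361

Q ≈ 1110 W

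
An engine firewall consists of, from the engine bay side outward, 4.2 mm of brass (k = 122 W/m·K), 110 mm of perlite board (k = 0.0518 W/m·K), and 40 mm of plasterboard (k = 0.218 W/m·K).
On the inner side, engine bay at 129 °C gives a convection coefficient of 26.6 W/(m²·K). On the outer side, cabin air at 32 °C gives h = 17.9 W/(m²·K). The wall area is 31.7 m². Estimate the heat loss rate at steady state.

Q ≈ 1280 W

Thermal resistances in series:
R_inner film = 1/(h_i·A) = 1/(26.6×31.7) = 0.001186 K/W
R_brass = L/(kA) = 0.0042/(122×31.7) = 1.086×10^-6 K/W
R_perlite board = L/(kA) = 0.11/(0.0518×31.7) = 0.06699 K/W
R_plasterboard = L/(kA) = 0.04/(0.218×31.7) = 0.005788 K/W
R_outer film = 1/(h_o·A) = 1/(17.9×31.7) = 0.001762 K/W
R_total = 0.07573 K/W
Q = ΔT / R_total = 97 / 0.07573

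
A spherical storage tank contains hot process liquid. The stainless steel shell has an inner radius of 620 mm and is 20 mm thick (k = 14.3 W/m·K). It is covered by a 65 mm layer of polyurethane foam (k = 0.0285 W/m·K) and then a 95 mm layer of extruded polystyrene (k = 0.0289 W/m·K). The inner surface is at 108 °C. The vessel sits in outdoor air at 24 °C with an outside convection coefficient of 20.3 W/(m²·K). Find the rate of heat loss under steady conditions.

Radial (spherical) resistances in series:
R_stainless steel shell = (1/0.62 − 1/0.64)/(4π×14.3) = 2.805×10^-4 K/W
R_polyurethane foam = (1/0.64 − 1/0.705)/(4π×0.0285) = 0.4022 K/W
R_extruded polystyrene = (1/0.705 − 1/0.8)/(4π×0.0289) = 0.4638 K/W
R_outer film = 1/(h·4πr_o²) = 1/(20.3×4π×0.8²) = 0.006125 K/W
R_total = 0.8725 K/W
Q = ΔT/R_total = 84/0.8725

Q ≈ 96.3 W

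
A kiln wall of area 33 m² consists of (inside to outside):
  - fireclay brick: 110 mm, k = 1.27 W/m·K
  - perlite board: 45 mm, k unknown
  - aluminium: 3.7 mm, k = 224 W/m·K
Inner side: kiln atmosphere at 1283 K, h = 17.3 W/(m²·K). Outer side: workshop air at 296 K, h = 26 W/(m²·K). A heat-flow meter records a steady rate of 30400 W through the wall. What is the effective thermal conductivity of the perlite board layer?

k ≈ 0.0506 W/(m·K)

Model the wall as resistances in series:
R_inner film = 1/(h_i·A) = 1/(17.3×33) = 0.001752 K/W
R_fireclay brick = L/(kA) = 0.11/(1.27×33) = 0.002625 K/W
R_aluminium = L/(kA) = 0.0037/(224×33) = 5.005×10^-7 K/W
R_outer film = 1/(h_o·A) = 1/(26×33) = 0.001166 K/W
Sum of known resistances R_other = 0.005542 K/W
Total R = ΔT/Q = 987/30400 = 0.03247 K/W
R_perlite board = R_total − R_other = 0.02692 K/W
k = L/(R·A) = 0.045/(0.02692×33)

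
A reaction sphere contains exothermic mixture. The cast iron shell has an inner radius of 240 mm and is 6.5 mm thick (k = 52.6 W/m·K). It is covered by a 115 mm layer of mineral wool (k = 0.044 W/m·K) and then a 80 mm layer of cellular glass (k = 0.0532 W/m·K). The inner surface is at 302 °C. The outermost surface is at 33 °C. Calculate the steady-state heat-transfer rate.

Each spherical layer contributes R = (1/r_i − 1/r_o)/(4πk):
R_cast iron shell = (1/0.24 − 1/0.2465)/(4π×52.6) = 1.662×10^-4 K/W
R_mineral wool = (1/0.2465 − 1/0.3615)/(4π×0.044) = 2.334 K/W
R_cellular glass = (1/0.3615 − 1/0.4415)/(4π×0.0532) = 0.7498 K/W
R_total = 3.084 K/W
Q = ΔT/R_total = 269/3.084

Q ≈ 87.2 W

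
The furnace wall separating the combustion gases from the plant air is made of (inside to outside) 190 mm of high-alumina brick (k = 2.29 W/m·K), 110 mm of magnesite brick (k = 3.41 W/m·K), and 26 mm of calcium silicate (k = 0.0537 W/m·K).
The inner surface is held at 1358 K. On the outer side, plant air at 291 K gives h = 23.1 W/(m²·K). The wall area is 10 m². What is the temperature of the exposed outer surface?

Model the wall as resistances in series:
R_high-alumina brick = L/(kA) = 0.19/(2.29×10) = 0.008297 K/W
R_magnesite brick = L/(kA) = 0.11/(3.41×10) = 0.003226 K/W
R_calcium silicate = L/(kA) = 0.026/(0.0537×10) = 0.04842 K/W
R_outer film = 1/(h_o·A) = 1/(23.1×10) = 0.004329 K/W
R_total = 0.06427 K/W;  Q = ΔT/R_total = 1067/0.06427 = 16600 W
T_interface = T_inner − Q·ΣR(inner→interface) = 1358 − 16600×0.05994

T ≈ 363 K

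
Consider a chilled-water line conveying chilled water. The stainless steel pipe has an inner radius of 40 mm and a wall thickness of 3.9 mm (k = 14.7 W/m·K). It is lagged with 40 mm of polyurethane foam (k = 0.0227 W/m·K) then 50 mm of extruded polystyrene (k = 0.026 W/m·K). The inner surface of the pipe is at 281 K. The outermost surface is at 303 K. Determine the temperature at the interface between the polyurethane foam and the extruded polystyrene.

T ≈ 294 K

Per-layer cylindrical resistances, series-summed:
R_stainless steel pipe wall = ln(43.9/40)/(2π×14.7×1) = 0.001007 K/W
R_polyurethane foam = ln(83.9/43.9)/(2π×0.0227×1) = 4.541 K/W
R_extruded polystyrene = ln(133.9/83.9)/(2π×0.026×1) = 2.862 K/W
R_total = 7.404 K/W
Q = ΔT/R_total = 22/7.404
Q = 2.97 W/m
T_interface = T_inner + Q·ΣR(inner→interface) = 281 + 2.97×4.542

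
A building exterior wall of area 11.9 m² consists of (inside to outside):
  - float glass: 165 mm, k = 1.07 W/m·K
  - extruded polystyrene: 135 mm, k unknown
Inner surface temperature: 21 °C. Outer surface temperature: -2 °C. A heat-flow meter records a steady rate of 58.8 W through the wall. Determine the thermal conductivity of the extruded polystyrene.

k ≈ 0.03 W/(m·K)

Model the wall as resistances in series:
R_float glass = L/(kA) = 0.165/(1.07×11.9) = 0.01296 K/W
Sum of known resistances R_other = 0.01296 K/W
Total R = ΔT/Q = 23/58.8 = 0.3912 K/W
R_extruded polystyrene = R_total − R_other = 0.3782 K/W
k = L/(R·A) = 0.135/(0.3782×11.9)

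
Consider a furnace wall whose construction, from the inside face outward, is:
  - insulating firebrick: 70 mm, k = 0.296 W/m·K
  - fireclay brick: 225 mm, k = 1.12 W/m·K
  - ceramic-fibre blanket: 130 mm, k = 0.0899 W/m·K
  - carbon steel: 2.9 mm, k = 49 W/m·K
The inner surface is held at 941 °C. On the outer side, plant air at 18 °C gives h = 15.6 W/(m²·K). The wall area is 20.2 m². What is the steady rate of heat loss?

Q ≈ 9570 W

Treating each layer as a thermal resistance in series:
R_insulating firebrick = L/(kA) = 0.07/(0.296×20.2) = 0.01171 K/W
R_fireclay brick = L/(kA) = 0.225/(1.12×20.2) = 0.009945 K/W
R_ceramic-fibre blanket = L/(kA) = 0.13/(0.0899×20.2) = 0.07159 K/W
R_carbon steel = L/(kA) = 0.0029/(49×20.2) = 2.93×10^-6 K/W
R_outer film = 1/(h_o·A) = 1/(15.6×20.2) = 0.003173 K/W
R_total = 0.09642 K/W
Q = ΔT / R_total = 923 / 0.09642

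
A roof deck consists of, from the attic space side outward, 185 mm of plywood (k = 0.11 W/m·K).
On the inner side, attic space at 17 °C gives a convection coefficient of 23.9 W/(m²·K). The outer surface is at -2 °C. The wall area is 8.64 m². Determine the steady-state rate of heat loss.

Q ≈ 95.2 W

Thermal resistances in series:
R_inner film = 1/(h_i·A) = 1/(23.9×8.64) = 0.004843 K/W
R_plywood = L/(kA) = 0.185/(0.11×8.64) = 0.1947 K/W
R_total = 0.1995 K/W
Q = ΔT / R_total = 19 / 0.1995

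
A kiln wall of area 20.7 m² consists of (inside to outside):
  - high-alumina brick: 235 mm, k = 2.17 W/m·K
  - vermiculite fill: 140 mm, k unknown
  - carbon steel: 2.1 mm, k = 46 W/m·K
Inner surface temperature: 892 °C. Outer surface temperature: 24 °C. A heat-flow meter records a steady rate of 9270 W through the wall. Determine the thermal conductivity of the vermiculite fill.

Using the resistance-network approach (series):
R_high-alumina brick = L/(kA) = 0.235/(2.17×20.7) = 0.005232 K/W
R_carbon steel = L/(kA) = 0.0021/(46×20.7) = 2.205×10^-6 K/W
Sum of known resistances R_other = 0.005234 K/W
Total R = ΔT/Q = 868/9270 = 0.09364 K/W
R_vermiculite fill = R_total − R_other = 0.0884 K/W
k = L/(R·A) = 0.14/(0.0884×20.7)

k ≈ 0.0765 W/(m·K)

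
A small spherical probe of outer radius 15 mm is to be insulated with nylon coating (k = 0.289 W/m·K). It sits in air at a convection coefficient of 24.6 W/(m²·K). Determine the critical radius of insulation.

For a sphere r_cr = 2k/h = 2×0.289/24.6
r_cr = 23.5 mm; since the bare radius (15 mm) is below r_cr, adding a thin layer of insulation will *increase* heat loss.

r_cr ≈ 23.5 mm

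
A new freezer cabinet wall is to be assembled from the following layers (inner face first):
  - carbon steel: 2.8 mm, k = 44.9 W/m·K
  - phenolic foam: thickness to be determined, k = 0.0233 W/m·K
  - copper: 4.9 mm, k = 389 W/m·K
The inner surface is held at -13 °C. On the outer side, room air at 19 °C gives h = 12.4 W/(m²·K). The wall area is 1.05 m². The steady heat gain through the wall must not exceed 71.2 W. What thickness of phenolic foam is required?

Treating each layer as a thermal resistance in series:
R_carbon steel = L/(kA) = 0.0028/(44.9×1.05) = 5.939×10^-5 K/W
R_copper = L/(kA) = 0.0049/(389×1.05) = 1.2×10^-5 K/W
R_outer film = 1/(h_o·A) = 1/(12.4×1.05) = 0.0768 K/W
Sum of the known resistances R_other = 0.07688 K/W
Required total resistance R_tot = ΔT/Q_allow = 32/71.2 = 0.4494 K/W
R_phenolic foam = R_tot − R_other = 0.3726 K/W
L = R·k·A = 0.3726×0.0233×1.05

L ≈ 9.11 mm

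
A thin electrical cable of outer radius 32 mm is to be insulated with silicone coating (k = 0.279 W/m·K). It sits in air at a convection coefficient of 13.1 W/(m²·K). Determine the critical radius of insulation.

For a cylinder r_cr = k/h = 0.279/13.1
r_cr = 21.3 mm; since the bare radius (32 mm) is above r_cr, any added insulation will reduce heat loss.

r_cr ≈ 21.3 mm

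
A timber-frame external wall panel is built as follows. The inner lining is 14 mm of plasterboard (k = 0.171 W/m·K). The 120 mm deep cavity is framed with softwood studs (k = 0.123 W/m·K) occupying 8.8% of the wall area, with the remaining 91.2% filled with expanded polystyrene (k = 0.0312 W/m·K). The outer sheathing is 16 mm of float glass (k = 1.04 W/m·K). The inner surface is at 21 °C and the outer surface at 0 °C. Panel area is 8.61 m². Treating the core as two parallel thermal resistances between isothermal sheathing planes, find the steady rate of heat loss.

Q ≈ 57.4 W

Sheathing layers in series; stud and cavity paths in parallel between them.
R_inner = 0.014/(0.171×8.61) = 0.009509 K/W
R_stud  = 0.12/(0.123×0.088×8.61) = 1.288 K/W
R_cav   = 0.12/(0.0312×0.912×8.61) = 0.4898 K/W
1/R_core = 1/R_stud + 1/R_cav → R_core = 0.3548 K/W
R_outer = 0.016/(1.04×8.61) = 0.001787 K/W
R_total = 0.3661 K/W
Q = ΔT/R_total = 21/0.3661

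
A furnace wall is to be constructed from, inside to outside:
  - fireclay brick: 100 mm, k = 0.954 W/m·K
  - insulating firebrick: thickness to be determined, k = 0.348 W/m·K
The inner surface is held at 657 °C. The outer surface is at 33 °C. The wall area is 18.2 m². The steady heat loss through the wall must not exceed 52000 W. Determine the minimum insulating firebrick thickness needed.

Using the resistance-network approach (series):
R_fireclay brick = L/(kA) = 0.1/(0.954×18.2) = 0.005759 K/W
Sum of the known resistances R_other = 0.005759 K/W
Required total resistance R_tot = ΔT/Q_allow = 624/52000 = 0.012 K/W
R_insulating firebrick = R_tot − R_other = 0.006241 K/W
L = R·k·A = 0.006241×0.348×18.2

L ≈ 39.5 mm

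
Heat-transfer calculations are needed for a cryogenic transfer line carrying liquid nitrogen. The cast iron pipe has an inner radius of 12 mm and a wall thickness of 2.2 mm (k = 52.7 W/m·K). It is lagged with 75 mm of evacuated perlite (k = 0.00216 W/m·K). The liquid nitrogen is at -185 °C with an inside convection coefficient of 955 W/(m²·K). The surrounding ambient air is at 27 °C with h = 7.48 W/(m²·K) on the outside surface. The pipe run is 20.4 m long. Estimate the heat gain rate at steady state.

Q ≈ 31.9 W

Per-layer cylindrical resistances, series-summed:
R_inner film = 1/(h_i·2πr₁L) = 1/(955×2π×0.012×20.4) = 6.808×10^-4 K/W
R_cast iron pipe wall = ln(14.2/12)/(2π×52.7×20.4) = 2.492×10^-5 K/W
R_evacuated perlite = ln(89.2/14.2)/(2π×0.00216×20.4) = 6.637 K/W
R_outer film = 1/(h_o·2πr_oL) = 1/(7.48×2π×0.0892×20.4) = 0.01169 K/W
R_total = 6.65 K/W
Q = ΔT/R_total = 212/6.65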